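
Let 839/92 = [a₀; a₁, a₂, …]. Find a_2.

2

839 = 9·92 + 11   →  a_0 = 9
92 = 8·11 + 4   →  a_1 = 8
11 = 2·4 + 3   →  a_2 = 2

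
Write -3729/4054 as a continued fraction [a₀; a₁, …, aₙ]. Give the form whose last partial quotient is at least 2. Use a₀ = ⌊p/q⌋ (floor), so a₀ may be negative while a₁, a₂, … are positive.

-3729 = -1·4054 + 325
4054 = 12·325 + 154
325 = 2·154 + 17
154 = 9·17 + 1
17 = 17·1 + 0  (stop)
So -3729/4054 = [-1; 12, 2, 9, 17].

[-1; 12, 2, 9, 17]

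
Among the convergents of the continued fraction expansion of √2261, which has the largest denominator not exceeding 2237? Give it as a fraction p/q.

√2261 = [47; 1, 1, 4, 1, 1, 94, …] (period length 6).
Convergents:
  p_0/q_0 = 47/1
  p_1/q_1 = 48/1
  p_2/q_2 = 95/2
  p_3/q_3 = 428/9
  p_4/q_4 = 523/11
  p_5/q_5 = 951/20
  p_6/q_6 = 89917/1891
  p_7/q_7 = 90868/1911
  p_8/q_8 = 180785/3802
q_7 = 1911 ≤ 2237 < 3802 = q_8, so the answer is 90868/1911.

90868/1911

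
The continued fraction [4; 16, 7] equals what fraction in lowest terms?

459/113

Fold from the inside: start with 7/1.
  16 + 1/7 = 113/7
  4 + 7/113 = 459/113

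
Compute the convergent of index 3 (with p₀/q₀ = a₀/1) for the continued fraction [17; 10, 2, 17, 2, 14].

Using pₖ = aₖpₖ₋₁ + pₖ₋₂, qₖ = aₖqₖ₋₁ + qₖ₋₂ (with p₋₁=1, p₋₂=0, q₋₁=0, q₋₂=1):
  k=0: a=17, p=17, q=1
  k=1: a=10, p=171, q=10
  k=2: a=2, p=359, q=21
  k=3: a=17, p=6274, q=367

6274/367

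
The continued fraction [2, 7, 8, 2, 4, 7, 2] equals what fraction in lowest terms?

17888/8357

Using pₖ = aₖpₖ₋₁ + pₖ₋₂ and qₖ = aₖqₖ₋₁ + qₖ₋₂:
  k=0: a=2, p=2, q=1
  k=1: a=7, p=15, q=7
  k=2: a=8, p=122, q=57
  k=3: a=2, p=259, q=121
  k=4: a=4, p=1158, q=541
  k=5: a=7, p=8365, q=3908
  k=6: a=2, p=17888, q=8357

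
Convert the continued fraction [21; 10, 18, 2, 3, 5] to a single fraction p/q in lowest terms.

144679/6857

Using pₖ = aₖpₖ₋₁ + pₖ₋₂ and qₖ = aₖqₖ₋₁ + qₖ₋₂:
  k=0: a=21, p=21, q=1
  k=1: a=10, p=211, q=10
  k=2: a=18, p=3819, q=181
  k=3: a=2, p=7849, q=372
  k=4: a=3, p=27366, q=1297
  k=5: a=5, p=144679, q=6857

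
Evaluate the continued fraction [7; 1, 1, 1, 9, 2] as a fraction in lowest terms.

Fold from the inside: start with 2/1.
  9 + 1/2 = 19/2
  1 + 2/19 = 21/19
  1 + 19/21 = 40/21
  1 + 21/40 = 61/40
  7 + 40/61 = 467/61

467/61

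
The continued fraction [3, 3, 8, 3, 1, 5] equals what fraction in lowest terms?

Fold from the inside: start with 5/1.
  1 + 1/5 = 6/5
  3 + 5/6 = 23/6
  8 + 6/23 = 190/23
  3 + 23/190 = 593/190
  3 + 190/593 = 1969/593

1969/593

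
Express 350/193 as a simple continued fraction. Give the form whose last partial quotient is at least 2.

[1; 1, 4, 2, 1, 3, 3]

350 = 1·193 + 157
193 = 1·157 + 36
157 = 4·36 + 13
36 = 2·13 + 10
13 = 1·10 + 3
10 = 3·3 + 1
3 = 3·1 + 0  (stop)
So 350/193 = [1; 1, 4, 2, 1, 3, 3].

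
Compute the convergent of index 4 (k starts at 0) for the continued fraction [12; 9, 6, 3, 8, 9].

Using pₖ = aₖpₖ₋₁ + pₖ₋₂, qₖ = aₖqₖ₋₁ + qₖ₋₂ (with p₋₁=1, p₋₂=0, q₋₁=0, q₋₂=1):
  k=0: a=12, p=12, q=1
  k=1: a=9, p=109, q=9
  k=2: a=6, p=666, q=55
  k=3: a=3, p=2107, q=174
  k=4: a=8, p=17522, q=1447

17522/1447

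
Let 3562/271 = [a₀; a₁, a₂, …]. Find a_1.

6

3562 = 13·271 + 39   →  a_0 = 13
271 = 6·39 + 37   →  a_1 = 6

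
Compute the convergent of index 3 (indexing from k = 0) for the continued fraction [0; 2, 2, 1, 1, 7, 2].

Using pₖ = aₖpₖ₋₁ + pₖ₋₂, qₖ = aₖqₖ₋₁ + qₖ₋₂ (with p₋₁=1, p₋₂=0, q₋₁=0, q₋₂=1):
  k=0: a=0, p=0, q=1
  k=1: a=2, p=1, q=2
  k=2: a=2, p=2, q=5
  k=3: a=1, p=3, q=7

3/7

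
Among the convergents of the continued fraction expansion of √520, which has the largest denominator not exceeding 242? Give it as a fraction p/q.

√520 = [22; 1, 4, 11, 4, 1, 44, …] (period length 6).
Convergents:
  p_0/q_0 = 22/1
  p_1/q_1 = 23/1
  p_2/q_2 = 114/5
  p_3/q_3 = 1277/56
  p_4/q_4 = 5222/229
  p_5/q_5 = 6499/285
q_4 = 229 ≤ 242 < 285 = q_5, so the answer is 5222/229.

5222/229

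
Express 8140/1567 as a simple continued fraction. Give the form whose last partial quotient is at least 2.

8140 = 5·1567 + 305
1567 = 5·305 + 42
305 = 7·42 + 11
42 = 3·11 + 9
11 = 1·9 + 2
9 = 4·2 + 1
2 = 2·1 + 0  (stop)
So 8140/1567 = [5; 5, 7, 3, 1, 4, 2].

[5; 5, 7, 3, 1, 4, 2]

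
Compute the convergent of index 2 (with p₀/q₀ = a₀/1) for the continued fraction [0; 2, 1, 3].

Using pₖ = aₖpₖ₋₁ + pₖ₋₂, qₖ = aₖqₖ₋₁ + qₖ₋₂ (with p₋₁=1, p₋₂=0, q₋₁=0, q₋₂=1):
  k=0: a=0, p=0, q=1
  k=1: a=2, p=1, q=2
  k=2: a=1, p=1, q=3

1/3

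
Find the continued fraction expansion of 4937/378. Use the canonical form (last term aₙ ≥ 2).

4937 = 13*378 + 23
378 = 16*23 + 10
23 = 2*10 + 3
10 = 3*3 + 1
3 = 3*1 + 0  (stop)
So 4937/378 = [13; 16, 2, 3, 3].

[13; 16, 2, 3, 3]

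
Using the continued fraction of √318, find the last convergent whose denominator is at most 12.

107/6

√318 = [17; 1, 4, 1, 34, …] (period length 4).
Convergents:
  p_0/q_0 = 17/1
  p_1/q_1 = 18/1
  p_2/q_2 = 89/5
  p_3/q_3 = 107/6
  p_4/q_4 = 3727/209
q_3 = 6 ≤ 12 < 209 = q_4, so the answer is 107/6.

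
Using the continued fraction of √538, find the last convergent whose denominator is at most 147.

√538 = [23; 5, 7, 1, 1, 7, 5, 46, …] (period length 7).
Convergents:
  p_0/q_0 = 23/1
  p_1/q_1 = 116/5
  p_2/q_2 = 835/36
  p_3/q_3 = 951/41
  p_4/q_4 = 1786/77
  p_5/q_5 = 13453/580
q_4 = 77 ≤ 147 < 580 = q_5, so the answer is 1786/77.

1786/77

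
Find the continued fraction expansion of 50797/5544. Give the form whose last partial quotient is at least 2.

50797 = 9×5544 + 901
5544 = 6×901 + 138
901 = 6×138 + 73
138 = 1×73 + 65
73 = 1×65 + 8
65 = 8×8 + 1
8 = 8×1 + 0  (stop)
So 50797/5544 = [9; 6, 6, 1, 1, 8, 8].

[9; 6, 6, 1, 1, 8, 8]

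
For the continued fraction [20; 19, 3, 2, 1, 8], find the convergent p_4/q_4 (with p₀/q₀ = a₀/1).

Using pₖ = aₖpₖ₋₁ + pₖ₋₂, qₖ = aₖqₖ₋₁ + qₖ₋₂ (with p₋₁=1, p₋₂=0, q₋₁=0, q₋₂=1):
  k=0: a=20, p=20, q=1
  k=1: a=19, p=381, q=19
  k=2: a=3, p=1163, q=58
  k=3: a=2, p=2707, q=135
  k=4: a=1, p=3870, q=193

3870/193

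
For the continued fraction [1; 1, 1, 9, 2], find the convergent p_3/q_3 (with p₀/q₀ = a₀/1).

Using pₖ = aₖpₖ₋₁ + pₖ₋₂, qₖ = aₖqₖ₋₁ + qₖ₋₂ (with p₋₁=1, p₋₂=0, q₋₁=0, q₋₂=1):
  k=0: a=1, p=1, q=1
  k=1: a=1, p=2, q=1
  k=2: a=1, p=3, q=2
  k=3: a=9, p=29, q=19

29/19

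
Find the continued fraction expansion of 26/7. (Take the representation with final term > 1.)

26 = 3·7 + 5
7 = 1·5 + 2
5 = 2·2 + 1
2 = 2·1 + 0  (stop)
So 26/7 = [3; 1, 2, 2].

[3; 1, 2, 2]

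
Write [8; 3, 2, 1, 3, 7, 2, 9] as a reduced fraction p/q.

Using pₖ = aₖpₖ₋₁ + pₖ₋₂ and qₖ = aₖqₖ₋₁ + qₖ₋₂:
  k=0: a=8, p=8, q=1
  k=1: a=3, p=25, q=3
  k=2: a=2, p=58, q=7
  k=3: a=1, p=83, q=10
  k=4: a=3, p=307, q=37
  k=5: a=7, p=2232, q=269
  k=6: a=2, p=4771, q=575
  k=7: a=9, p=45171, q=5444

45171/5444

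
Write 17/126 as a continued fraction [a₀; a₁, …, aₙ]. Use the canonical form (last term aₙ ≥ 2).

[0; 7, 2, 2, 3]

17 = 0×126 + 17
126 = 7×17 + 7
17 = 2×7 + 3
7 = 2×3 + 1
3 = 3×1 + 0  (stop)
So 17/126 = [0; 7, 2, 2, 3].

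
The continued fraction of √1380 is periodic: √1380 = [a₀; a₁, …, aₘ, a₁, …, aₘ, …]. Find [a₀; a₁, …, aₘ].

a₀ = ⌊√1380⌋ = 37.
With m₀=0, d₀=1 and mₖ₊₁ = dₖaₖ − mₖ, dₖ₊₁ = (n − mₖ₊₁²)/dₖ, aₖ₊₁ = ⌊(a₀+mₖ₊₁)/dₖ₊₁⌋:
  k=1: m=37, d=11, a=6
  k=2: m=29, d=49, a=1
  k=3: m=20, d=20, a=2
  k=4: m=20, d=49, a=1
  k=5: m=29, d=11, a=6
  k=6: m=37, d=1, a=74
d=1 and a=2a₀=74 at k=6, so the next step gives (m, d) = (37, 11) again — its k=1 value — and the period has length 6.

[37; 6, 1, 2, 1, 6, 74]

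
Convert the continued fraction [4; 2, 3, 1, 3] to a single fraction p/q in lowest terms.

Fold from the inside: start with 3/1.
  1 + 1/3 = 4/3
  3 + 3/4 = 15/4
  2 + 4/15 = 34/15
  4 + 15/34 = 151/34

151/34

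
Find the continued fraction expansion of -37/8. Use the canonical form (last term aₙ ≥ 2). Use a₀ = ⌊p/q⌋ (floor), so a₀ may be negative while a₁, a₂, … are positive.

-37 = -5*8 + 3
8 = 2*3 + 2
3 = 1*2 + 1
2 = 2*1 + 0  (stop)
So -37/8 = [-5; 2, 1, 2].

[-5; 2, 1, 2]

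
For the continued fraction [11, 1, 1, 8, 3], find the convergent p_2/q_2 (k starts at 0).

Using pₖ = aₖpₖ₋₁ + pₖ₋₂, qₖ = aₖqₖ₋₁ + qₖ₋₂ (with p₋₁=1, p₋₂=0, q₋₁=0, q₋₂=1):
  k=0: a=11, p=11, q=1
  k=1: a=1, p=12, q=1
  k=2: a=1, p=23, q=2

23/2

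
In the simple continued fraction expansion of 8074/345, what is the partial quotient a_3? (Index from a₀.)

8074 = 23·345 + 139   →  a_0 = 23
345 = 2·139 + 67   →  a_1 = 2
139 = 2·67 + 5   →  a_2 = 2
67 = 13·5 + 2   →  a_3 = 13

13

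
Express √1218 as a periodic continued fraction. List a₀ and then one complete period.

a₀ = ⌊√1218⌋ = 34.
With m₀=0, d₀=1 and mₖ₊₁ = dₖaₖ − mₖ, dₖ₊₁ = (n − mₖ₊₁²)/dₖ, aₖ₊₁ = ⌊(a₀+mₖ₊₁)/dₖ₊₁⌋:
  k=1: m=34, d=62, a=1
  k=2: m=28, d=7, a=8
  k=3: m=28, d=62, a=1
  k=4: m=34, d=1, a=68
d=1 and a=2a₀=68 at k=4, so the next step gives (m, d) = (34, 62) again — its k=1 value — and the period has length 4.

[34; 1, 8, 1, 68]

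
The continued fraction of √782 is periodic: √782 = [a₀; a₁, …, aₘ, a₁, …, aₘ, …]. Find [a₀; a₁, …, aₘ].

a₀ = ⌊√782⌋ = 27.

[27; 1, 26, 1, 54]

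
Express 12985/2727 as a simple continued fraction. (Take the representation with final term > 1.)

12985 = 4·2727 + 2077
2727 = 1·2077 + 650
2077 = 3·650 + 127
650 = 5·127 + 15
127 = 8·15 + 7
15 = 2·7 + 1
7 = 7·1 + 0  (stop)
So 12985/2727 = [4; 1, 3, 5, 8, 2, 7].

[4; 1, 3, 5, 8, 2, 7]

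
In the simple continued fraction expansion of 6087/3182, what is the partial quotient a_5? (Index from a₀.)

3

6087 = 1·3182 + 2905   →  a_0 = 1
3182 = 1·2905 + 277   →  a_1 = 1
2905 = 10·277 + 135   →  a_2 = 10
277 = 2·135 + 7   →  a_3 = 2
135 = 19·7 + 2   →  a_4 = 19
7 = 3·2 + 1   →  a_5 = 3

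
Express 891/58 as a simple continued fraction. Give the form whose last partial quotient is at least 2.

891 = 15*58 + 21
58 = 2*21 + 16
21 = 1*16 + 5
16 = 3*5 + 1
5 = 5*1 + 0  (stop)
So 891/58 = [15; 2, 1, 3, 5].

[15; 2, 1, 3, 5]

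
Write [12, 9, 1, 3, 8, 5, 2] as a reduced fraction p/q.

Fold from the inside: start with 2/1.
  5 + 1/2 = 11/2
  8 + 2/11 = 90/11
  3 + 11/90 = 281/90
  1 + 90/281 = 371/281
  9 + 281/371 = 3620/371
  12 + 371/3620 = 43811/3620

43811/3620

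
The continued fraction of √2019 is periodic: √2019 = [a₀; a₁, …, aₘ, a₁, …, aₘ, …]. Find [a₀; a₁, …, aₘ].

a₀ = ⌊√2019⌋ = 44.
With m₀=0, d₀=1 and mₖ₊₁ = dₖaₖ − mₖ, dₖ₊₁ = (n − mₖ₊₁²)/dₖ, aₖ₊₁ = ⌊(a₀+mₖ₊₁)/dₖ₊₁⌋:
  k=1: m=44, d=83, a=1
  k=2: m=39, d=6, a=13
  k=3: m=39, d=83, a=1
  k=4: m=44, d=1, a=88
d=1 and a=2a₀=88 at k=4, so the next step gives (m, d) = (44, 83) again — its k=1 value — and the period has length 4.

[44; 1, 13, 1, 88]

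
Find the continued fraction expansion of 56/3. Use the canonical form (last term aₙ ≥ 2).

56 = 18×3 + 2
3 = 1×2 + 1
2 = 2×1 + 0  (stop)
So 56/3 = [18; 1, 2].

[18; 1, 2]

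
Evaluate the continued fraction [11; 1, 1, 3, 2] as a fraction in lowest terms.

Fold from the inside: start with 2/1.
  3 + 1/2 = 7/2
  1 + 2/7 = 9/7
  1 + 7/9 = 16/9
  11 + 9/16 = 185/16

185/16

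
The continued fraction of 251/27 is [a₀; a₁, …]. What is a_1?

251 = 9·27 + 8   →  a_0 = 9
27 = 3·8 + 3   →  a_1 = 3

3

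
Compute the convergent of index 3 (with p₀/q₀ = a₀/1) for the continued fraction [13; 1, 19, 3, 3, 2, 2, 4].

Using pₖ = aₖpₖ₋₁ + pₖ₋₂, qₖ = aₖqₖ₋₁ + qₖ₋₂ (with p₋₁=1, p₋₂=0, q₋₁=0, q₋₂=1):
  k=0: a=13, p=13, q=1
  k=1: a=1, p=14, q=1
  k=2: a=19, p=279, q=20
  k=3: a=3, p=851, q=61

851/61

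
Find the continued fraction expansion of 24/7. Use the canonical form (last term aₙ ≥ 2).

[3; 2, 3]

24 = 3*7 + 3
7 = 2*3 + 1
3 = 3*1 + 0  (stop)
So 24/7 = [3; 2, 3].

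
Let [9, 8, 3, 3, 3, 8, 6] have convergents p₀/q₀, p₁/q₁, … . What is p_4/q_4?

2499/274

Using pₖ = aₖpₖ₋₁ + pₖ₋₂, qₖ = aₖqₖ₋₁ + qₖ₋₂ (with p₋₁=1, p₋₂=0, q₋₁=0, q₋₂=1):
  k=0: a=9, p=9, q=1
  k=1: a=8, p=73, q=8
  k=2: a=3, p=228, q=25
  k=3: a=3, p=757, q=83
  k=4: a=3, p=2499, q=274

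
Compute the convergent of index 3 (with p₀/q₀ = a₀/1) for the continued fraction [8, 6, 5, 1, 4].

302/37

Using pₖ = aₖpₖ₋₁ + pₖ₋₂, qₖ = aₖqₖ₋₁ + qₖ₋₂ (with p₋₁=1, p₋₂=0, q₋₁=0, q₋₂=1):
  k=0: a=8, p=8, q=1
  k=1: a=6, p=49, q=6
  k=2: a=5, p=253, q=31
  k=3: a=1, p=302, q=37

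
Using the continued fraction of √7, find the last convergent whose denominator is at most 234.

590/223

√7 = [2; 1, 1, 1, 4, …] (period length 4).
Convergents:
  p_0/q_0 = 2/1
  p_1/q_1 = 3/1
  p_2/q_2 = 5/2
  p_3/q_3 = 8/3
  p_4/q_4 = 37/14
  p_5/q_5 = 45/17
  p_6/q_6 = 82/31
  p_7/q_7 = 127/48
  p_8/q_8 = 590/223
  p_9/q_9 = 717/271
q_8 = 223 ≤ 234 < 271 = q_9, so the answer is 590/223.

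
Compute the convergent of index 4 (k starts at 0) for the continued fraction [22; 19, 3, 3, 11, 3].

48095/2181

Using pₖ = aₖpₖ₋₁ + pₖ₋₂, qₖ = aₖqₖ₋₁ + qₖ₋₂ (with p₋₁=1, p₋₂=0, q₋₁=0, q₋₂=1):
  k=0: a=22, p=22, q=1
  k=1: a=19, p=419, q=19
  k=2: a=3, p=1279, q=58
  k=3: a=3, p=4256, q=193
  k=4: a=11, p=48095, q=2181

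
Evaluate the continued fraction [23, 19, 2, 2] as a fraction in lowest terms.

Using pₖ = aₖpₖ₋₁ + pₖ₋₂ and qₖ = aₖqₖ₋₁ + qₖ₋₂:
  k=0: a=23, p=23, q=1
  k=1: a=19, p=438, q=19
  k=2: a=2, p=899, q=39
  k=3: a=2, p=2236, q=97

2236/97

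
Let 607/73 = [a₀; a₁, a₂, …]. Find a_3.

1

607 = 8·73 + 23   →  a_0 = 8
73 = 3·23 + 4   →  a_1 = 3
23 = 5·4 + 3   →  a_2 = 5
4 = 1·3 + 1   →  a_3 = 1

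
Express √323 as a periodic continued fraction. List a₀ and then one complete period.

a₀ = ⌊√323⌋ = 17.
With m₀=0, d₀=1 and mₖ₊₁ = dₖaₖ − mₖ, dₖ₊₁ = (n − mₖ₊₁²)/dₖ, aₖ₊₁ = ⌊(a₀+mₖ₊₁)/dₖ₊₁⌋:
  k=1: m=17, d=34, a=1
  k=2: m=17, d=1, a=34
d=1 and a=2a₀=34 at k=2, so the next step gives (m, d) = (17, 34) again — its k=1 value — and the period has length 2.

[17; 1, 34]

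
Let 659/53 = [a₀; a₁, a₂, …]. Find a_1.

659 = 12·53 + 23   →  a_0 = 12
53 = 2·23 + 7   →  a_1 = 2

2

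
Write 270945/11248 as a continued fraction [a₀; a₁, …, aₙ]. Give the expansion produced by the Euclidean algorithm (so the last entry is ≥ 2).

270945 = 24×11248 + 993
11248 = 11×993 + 325
993 = 3×325 + 18
325 = 18×18 + 1
18 = 18×1 + 0  (stop)
So 270945/11248 = [24; 11, 3, 18, 18].

[24; 11, 3, 18, 18]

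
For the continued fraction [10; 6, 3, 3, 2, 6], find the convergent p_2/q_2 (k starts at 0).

Using pₖ = aₖpₖ₋₁ + pₖ₋₂, qₖ = aₖqₖ₋₁ + qₖ₋₂ (with p₋₁=1, p₋₂=0, q₋₁=0, q₋₂=1):
  k=0: a=10, p=10, q=1
  k=1: a=6, p=61, q=6
  k=2: a=3, p=193, q=19

193/19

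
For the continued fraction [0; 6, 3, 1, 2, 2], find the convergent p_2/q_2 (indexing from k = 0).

3/19

Using pₖ = aₖpₖ₋₁ + pₖ₋₂, qₖ = aₖqₖ₋₁ + qₖ₋₂ (with p₋₁=1, p₋₂=0, q₋₁=0, q₋₂=1):
  k=0: a=0, p=0, q=1
  k=1: a=6, p=1, q=6
  k=2: a=3, p=3, q=19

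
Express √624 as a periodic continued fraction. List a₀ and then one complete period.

a₀ = ⌊√624⌋ = 24.
With m₀=0, d₀=1 and mₖ₊₁ = dₖaₖ − mₖ, dₖ₊₁ = (n − mₖ₊₁²)/dₖ, aₖ₊₁ = ⌊(a₀+mₖ₊₁)/dₖ₊₁⌋:
  k=1: m=24, d=48, a=1
  k=2: m=24, d=1, a=48
d=1 and a=2a₀=48 at k=2, so the next step gives (m, d) = (24, 48) again — its k=1 value — and the period has length 2.

[24; 1, 48]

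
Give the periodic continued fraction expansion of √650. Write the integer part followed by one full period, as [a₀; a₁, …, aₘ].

[25; 2, 50]

a₀ = ⌊√650⌋ = 25.
With m₀=0, d₀=1 and mₖ₊₁ = dₖaₖ − mₖ, dₖ₊₁ = (n − mₖ₊₁²)/dₖ, aₖ₊₁ = ⌊(a₀+mₖ₊₁)/dₖ₊₁⌋:
  k=1: m=25, d=25, a=2
  k=2: m=25, d=1, a=50
d=1 and a=2a₀=50 at k=2, so the next step gives (m, d) = (25, 25) again — its k=1 value — and the period has length 2.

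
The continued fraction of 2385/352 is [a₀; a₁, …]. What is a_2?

3

2385 = 6·352 + 273   →  a_0 = 6
352 = 1·273 + 79   →  a_1 = 1
273 = 3·79 + 36   →  a_2 = 3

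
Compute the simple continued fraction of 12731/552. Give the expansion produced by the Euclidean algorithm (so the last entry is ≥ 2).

12731 = 23·552 + 35
552 = 15·35 + 27
35 = 1·27 + 8
27 = 3·8 + 3
8 = 2·3 + 2
3 = 1·2 + 1
2 = 2·1 + 0  (stop)
So 12731/552 = [23; 15, 1, 3, 2, 1, 2].

[23; 15, 1, 3, 2, 1, 2]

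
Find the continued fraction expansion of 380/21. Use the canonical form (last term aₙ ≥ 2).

[18; 10, 2]

380 = 18*21 + 2
21 = 10*2 + 1
2 = 2*1 + 0  (stop)
So 380/21 = [18; 10, 2].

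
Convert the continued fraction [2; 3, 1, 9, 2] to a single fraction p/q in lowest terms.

185/82

Using pₖ = aₖpₖ₋₁ + pₖ₋₂ and qₖ = aₖqₖ₋₁ + qₖ₋₂:
  k=0: a=2, p=2, q=1
  k=1: a=3, p=7, q=3
  k=2: a=1, p=9, q=4
  k=3: a=9, p=88, q=39
  k=4: a=2, p=185, q=82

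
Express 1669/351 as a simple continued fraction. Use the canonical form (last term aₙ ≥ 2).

1669 = 4·351 + 265
351 = 1·265 + 86
265 = 3·86 + 7
86 = 12·7 + 2
7 = 3·2 + 1
2 = 2·1 + 0  (stop)
So 1669/351 = [4; 1, 3, 12, 3, 2].

[4; 1, 3, 12, 3, 2]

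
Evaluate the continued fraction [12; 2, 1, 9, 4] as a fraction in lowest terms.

1469/119

Fold from the inside: start with 4/1.
  9 + 1/4 = 37/4
  1 + 4/37 = 41/37
  2 + 37/41 = 119/41
  12 + 41/119 = 1469/119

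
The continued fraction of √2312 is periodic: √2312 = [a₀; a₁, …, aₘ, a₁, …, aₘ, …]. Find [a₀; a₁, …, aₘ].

a₀ = ⌊√2312⌋ = 48.
With m₀=0, d₀=1 and mₖ₊₁ = dₖaₖ − mₖ, dₖ₊₁ = (n − mₖ₊₁²)/dₖ, aₖ₊₁ = ⌊(a₀+mₖ₊₁)/dₖ₊₁⌋:
  k=1: m=48, d=8, a=12
  k=2: m=48, d=1, a=96
d=1 and a=2a₀=96 at k=2, so the next step gives (m, d) = (48, 8) again — its k=1 value — and the period has length 2.

[48; 12, 96]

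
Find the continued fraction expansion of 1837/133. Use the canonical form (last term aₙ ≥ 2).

1837 = 13*133 + 108
133 = 1*108 + 25
108 = 4*25 + 8
25 = 3*8 + 1
8 = 8*1 + 0  (stop)
So 1837/133 = [13; 1, 4, 3, 8].

[13; 1, 4, 3, 8]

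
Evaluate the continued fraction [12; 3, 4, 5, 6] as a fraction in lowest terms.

5182/421

Using pₖ = aₖpₖ₋₁ + pₖ₋₂ and qₖ = aₖqₖ₋₁ + qₖ₋₂:
  k=0: a=12, p=12, q=1
  k=1: a=3, p=37, q=3
  k=2: a=4, p=160, q=13
  k=3: a=5, p=837, q=68
  k=4: a=6, p=5182, q=421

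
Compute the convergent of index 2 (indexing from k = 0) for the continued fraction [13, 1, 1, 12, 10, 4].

27/2

Using pₖ = aₖpₖ₋₁ + pₖ₋₂, qₖ = aₖqₖ₋₁ + qₖ₋₂ (with p₋₁=1, p₋₂=0, q₋₁=0, q₋₂=1):
  k=0: a=13, p=13, q=1
  k=1: a=1, p=14, q=1
  k=2: a=1, p=27, q=2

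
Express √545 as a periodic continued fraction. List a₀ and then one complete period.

a₀ = ⌊√545⌋ = 23.
With m₀=0, d₀=1 and mₖ₊₁ = dₖaₖ − mₖ, dₖ₊₁ = (n − mₖ₊₁²)/dₖ, aₖ₊₁ = ⌊(a₀+mₖ₊₁)/dₖ₊₁⌋:
  k=1: m=23, d=16, a=2
  k=2: m=9, d=29, a=1
  k=3: m=20, d=5, a=8
  k=4: m=20, d=29, a=1
  k=5: m=9, d=16, a=2
  k=6: m=23, d=1, a=46
d=1 and a=2a₀=46 at k=6, so the next step gives (m, d) = (23, 16) again — its k=1 value — and the period has length 6.

[23; 2, 1, 8, 1, 2, 46]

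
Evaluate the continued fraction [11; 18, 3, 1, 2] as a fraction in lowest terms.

2222/201

Using pₖ = aₖpₖ₋₁ + pₖ₋₂ and qₖ = aₖqₖ₋₁ + qₖ₋₂:
  k=0: a=11, p=11, q=1
  k=1: a=18, p=199, q=18
  k=2: a=3, p=608, q=55
  k=3: a=1, p=807, q=73
  k=4: a=2, p=2222, q=201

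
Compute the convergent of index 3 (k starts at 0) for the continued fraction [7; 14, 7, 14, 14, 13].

9899/1400

Using pₖ = aₖpₖ₋₁ + pₖ₋₂, qₖ = aₖqₖ₋₁ + qₖ₋₂ (with p₋₁=1, p₋₂=0, q₋₁=0, q₋₂=1):
  k=0: a=7, p=7, q=1
  k=1: a=14, p=99, q=14
  k=2: a=7, p=700, q=99
  k=3: a=14, p=9899, q=1400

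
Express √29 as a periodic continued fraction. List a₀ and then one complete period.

a₀ = ⌊√29⌋ = 5.
With m₀=0, d₀=1 and mₖ₊₁ = dₖaₖ − mₖ, dₖ₊₁ = (n − mₖ₊₁²)/dₖ, aₖ₊₁ = ⌊(a₀+mₖ₊₁)/dₖ₊₁⌋:
  k=1: m=5, d=4, a=2
  k=2: m=3, d=5, a=1
  k=3: m=2, d=5, a=1
  k=4: m=3, d=4, a=2
  k=5: m=5, d=1, a=10
d=1 and a=2a₀=10 at k=5, so the next step gives (m, d) = (5, 4) again — its k=1 value — and the period has length 5.

[5; 2, 1, 1, 2, 10]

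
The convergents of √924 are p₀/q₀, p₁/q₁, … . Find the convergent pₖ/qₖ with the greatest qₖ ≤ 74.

√924 = [30; 2, 1, 1, 14, 1, 1, 2, 60, …] (period length 8).
Convergents:
  p_0/q_0 = 30/1
  p_1/q_1 = 61/2
  p_2/q_2 = 91/3
  p_3/q_3 = 152/5
  p_4/q_4 = 2219/73
  p_5/q_5 = 2371/78
q_4 = 73 ≤ 74 < 78 = q_5, so the answer is 2219/73.

2219/73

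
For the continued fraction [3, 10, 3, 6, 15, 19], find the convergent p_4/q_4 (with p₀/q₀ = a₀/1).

Using pₖ = aₖpₖ₋₁ + pₖ₋₂, qₖ = aₖqₖ₋₁ + qₖ₋₂ (with p₋₁=1, p₋₂=0, q₋₁=0, q₋₂=1):
  k=0: a=3, p=3, q=1
  k=1: a=10, p=31, q=10
  k=2: a=3, p=96, q=31
  k=3: a=6, p=607, q=196
  k=4: a=15, p=9201, q=2971

9201/2971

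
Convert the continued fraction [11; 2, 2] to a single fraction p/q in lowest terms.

Using pₖ = aₖpₖ₋₁ + pₖ₋₂ and qₖ = aₖqₖ₋₁ + qₖ₋₂:
  k=0: a=11, p=11, q=1
  k=1: a=2, p=23, q=2
  k=2: a=2, p=57, q=5

57/5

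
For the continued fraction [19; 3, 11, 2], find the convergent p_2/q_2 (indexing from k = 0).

657/34

Using pₖ = aₖpₖ₋₁ + pₖ₋₂, qₖ = aₖqₖ₋₁ + qₖ₋₂ (with p₋₁=1, p₋₂=0, q₋₁=0, q₋₂=1):
  k=0: a=19, p=19, q=1
  k=1: a=3, p=58, q=3
  k=2: a=11, p=657, q=34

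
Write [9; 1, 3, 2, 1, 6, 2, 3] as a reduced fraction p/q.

6331/648

Fold from the inside: start with 3/1.
  2 + 1/3 = 7/3
  6 + 3/7 = 45/7
  1 + 7/45 = 52/45
  2 + 45/52 = 149/52
  3 + 52/149 = 499/149
  1 + 149/499 = 648/499
  9 + 499/648 = 6331/648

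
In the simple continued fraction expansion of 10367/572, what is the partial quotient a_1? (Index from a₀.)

8

10367 = 18·572 + 71   →  a_0 = 18
572 = 8·71 + 4   →  a_1 = 8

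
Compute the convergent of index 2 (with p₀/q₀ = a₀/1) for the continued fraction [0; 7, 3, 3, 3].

Using pₖ = aₖpₖ₋₁ + pₖ₋₂, qₖ = aₖqₖ₋₁ + qₖ₋₂ (with p₋₁=1, p₋₂=0, q₋₁=0, q₋₂=1):
  k=0: a=0, p=0, q=1
  k=1: a=7, p=1, q=7
  k=2: a=3, p=3, q=22

3/22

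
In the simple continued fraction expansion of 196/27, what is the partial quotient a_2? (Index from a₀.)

1

196 = 7·27 + 7   →  a_0 = 7
27 = 3·7 + 6   →  a_1 = 3
7 = 1·6 + 1   →  a_2 = 1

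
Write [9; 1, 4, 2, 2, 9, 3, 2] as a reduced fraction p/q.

Fold from the inside: start with 2/1.
  3 + 1/2 = 7/2
  9 + 2/7 = 65/7
  2 + 7/65 = 137/65
  2 + 65/137 = 339/137
  4 + 137/339 = 1493/339
  1 + 339/1493 = 1832/1493
  9 + 1493/1832 = 17981/1832

17981/1832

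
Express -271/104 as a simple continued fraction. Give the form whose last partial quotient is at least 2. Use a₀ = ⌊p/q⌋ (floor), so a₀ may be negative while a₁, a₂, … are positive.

-271 = -3*104 + 41
104 = 2*41 + 22
41 = 1*22 + 19
22 = 1*19 + 3
19 = 6*3 + 1
3 = 3*1 + 0  (stop)
So -271/104 = [-3; 2, 1, 1, 6, 3].

[-3; 2, 1, 1, 6, 3]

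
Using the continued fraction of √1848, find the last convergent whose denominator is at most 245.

√1848 = [42; 1, 84, …] (period length 2).
Convergents:
  p_0/q_0 = 42/1
  p_1/q_1 = 43/1
  p_2/q_2 = 3654/85
  p_3/q_3 = 3697/86
  p_4/q_4 = 314202/7309
q_3 = 86 ≤ 245 < 7309 = q_4, so the answer is 3697/86.

3697/86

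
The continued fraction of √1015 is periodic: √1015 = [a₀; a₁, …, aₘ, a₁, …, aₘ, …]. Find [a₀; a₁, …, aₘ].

a₀ = ⌊√1015⌋ = 31.

[31; 1, 6, 10, 2, 10, 6, 1, 62]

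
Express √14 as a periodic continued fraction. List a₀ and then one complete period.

a₀ = ⌊√14⌋ = 3.

[3; 1, 2, 1, 6]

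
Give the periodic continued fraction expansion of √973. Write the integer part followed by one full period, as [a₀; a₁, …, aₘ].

a₀ = ⌊√973⌋ = 31.
With m₀=0, d₀=1 and mₖ₊₁ = dₖaₖ − mₖ, dₖ₊₁ = (n − mₖ₊₁²)/dₖ, aₖ₊₁ = ⌊(a₀+mₖ₊₁)/dₖ₊₁⌋:
  k=1: m=31, d=12, a=5
  k=2: m=29, d=11, a=5
  k=3: m=26, d=27, a=2
  k=4: m=28, d=7, a=8
  k=5: m=28, d=27, a=2
  k=6: m=26, d=11, a=5
  k=7: m=29, d=12, a=5
  k=8: m=31, d=1, a=62
d=1 and a=2a₀=62 at k=8, so the next step gives (m, d) = (31, 12) again — its k=1 value — and the period has length 8.

[31; 5, 5, 2, 8, 2, 5, 5, 62]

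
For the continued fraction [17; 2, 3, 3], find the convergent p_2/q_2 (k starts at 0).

122/7

Using pₖ = aₖpₖ₋₁ + pₖ₋₂, qₖ = aₖqₖ₋₁ + qₖ₋₂ (with p₋₁=1, p₋₂=0, q₋₁=0, q₋₂=1):
  k=0: a=17, p=17, q=1
  k=1: a=2, p=35, q=2
  k=2: a=3, p=122, q=7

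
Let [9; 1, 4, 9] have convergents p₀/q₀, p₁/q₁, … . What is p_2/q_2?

49/5

Using pₖ = aₖpₖ₋₁ + pₖ₋₂, qₖ = aₖqₖ₋₁ + qₖ₋₂ (with p₋₁=1, p₋₂=0, q₋₁=0, q₋₂=1):
  k=0: a=9, p=9, q=1
  k=1: a=1, p=10, q=1
  k=2: a=4, p=49, q=5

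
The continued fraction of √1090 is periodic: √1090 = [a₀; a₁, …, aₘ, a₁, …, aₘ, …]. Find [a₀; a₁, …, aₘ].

a₀ = ⌊√1090⌋ = 33.
With m₀=0, d₀=1 and mₖ₊₁ = dₖaₖ − mₖ, dₖ₊₁ = (n − mₖ₊₁²)/dₖ, aₖ₊₁ = ⌊(a₀+mₖ₊₁)/dₖ₊₁⌋:
  k=1: m=33, d=1, a=66
d=1 and a=2a₀=66 at k=1, so the next step gives (m, d) = (33, 1) again — its k=1 value — and the period has length 1.

[33; 66]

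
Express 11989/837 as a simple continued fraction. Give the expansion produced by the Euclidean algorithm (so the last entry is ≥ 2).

11989 = 14*837 + 271
837 = 3*271 + 24
271 = 11*24 + 7
24 = 3*7 + 3
7 = 2*3 + 1
3 = 3*1 + 0  (stop)
So 11989/837 = [14; 3, 11, 3, 2, 3].

[14; 3, 11, 3, 2, 3]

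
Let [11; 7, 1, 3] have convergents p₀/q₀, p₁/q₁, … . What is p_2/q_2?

89/8

Using pₖ = aₖpₖ₋₁ + pₖ₋₂, qₖ = aₖqₖ₋₁ + qₖ₋₂ (with p₋₁=1, p₋₂=0, q₋₁=0, q₋₂=1):
  k=0: a=11, p=11, q=1
  k=1: a=7, p=78, q=7
  k=2: a=1, p=89, q=8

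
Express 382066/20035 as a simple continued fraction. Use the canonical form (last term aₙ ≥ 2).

[19; 14, 3, 3, 19, 1, 2, 2]

382066 = 19·20035 + 1401
20035 = 14·1401 + 421
1401 = 3·421 + 138
421 = 3·138 + 7
138 = 19·7 + 5
7 = 1·5 + 2
5 = 2·2 + 1
2 = 2·1 + 0  (stop)
So 382066/20035 = [19; 14, 3, 3, 19, 1, 2, 2].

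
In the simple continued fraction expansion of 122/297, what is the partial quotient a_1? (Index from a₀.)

2

122 = 0·297 + 122   →  a_0 = 0
297 = 2·122 + 53   →  a_1 = 2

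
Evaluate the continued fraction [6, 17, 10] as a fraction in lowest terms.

1036/171

Using pₖ = aₖpₖ₋₁ + pₖ₋₂ and qₖ = aₖqₖ₋₁ + qₖ₋₂:
  k=0: a=6, p=6, q=1
  k=1: a=17, p=103, q=17
  k=2: a=10, p=1036, q=171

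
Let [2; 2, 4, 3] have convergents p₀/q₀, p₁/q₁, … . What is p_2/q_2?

Using pₖ = aₖpₖ₋₁ + pₖ₋₂, qₖ = aₖqₖ₋₁ + qₖ₋₂ (with p₋₁=1, p₋₂=0, q₋₁=0, q₋₂=1):
  k=0: a=2, p=2, q=1
  k=1: a=2, p=5, q=2
  k=2: a=4, p=22, q=9

22/9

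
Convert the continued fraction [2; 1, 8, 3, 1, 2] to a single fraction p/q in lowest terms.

Using pₖ = aₖpₖ₋₁ + pₖ₋₂ and qₖ = aₖqₖ₋₁ + qₖ₋₂:
  k=0: a=2, p=2, q=1
  k=1: a=1, p=3, q=1
  k=2: a=8, p=26, q=9
  k=3: a=3, p=81, q=28
  k=4: a=1, p=107, q=37
  k=5: a=2, p=295, q=102

295/102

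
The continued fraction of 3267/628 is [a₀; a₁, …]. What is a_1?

4

3267 = 5·628 + 127   →  a_0 = 5
628 = 4·127 + 120   →  a_1 = 4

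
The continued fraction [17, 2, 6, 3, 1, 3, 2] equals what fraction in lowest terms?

Using pₖ = aₖpₖ₋₁ + pₖ₋₂ and qₖ = aₖqₖ₋₁ + qₖ₋₂:
  k=0: a=17, p=17, q=1
  k=1: a=2, p=35, q=2
  k=2: a=6, p=227, q=13
  k=3: a=3, p=716, q=41
  k=4: a=1, p=943, q=54
  k=5: a=3, p=3545, q=203
  k=6: a=2, p=8033, q=460

8033/460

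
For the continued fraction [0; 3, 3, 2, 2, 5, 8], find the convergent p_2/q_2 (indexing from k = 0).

Using pₖ = aₖpₖ₋₁ + pₖ₋₂, qₖ = aₖqₖ₋₁ + qₖ₋₂ (with p₋₁=1, p₋₂=0, q₋₁=0, q₋₂=1):
  k=0: a=0, p=0, q=1
  k=1: a=3, p=1, q=3
  k=2: a=3, p=3, q=10

3/10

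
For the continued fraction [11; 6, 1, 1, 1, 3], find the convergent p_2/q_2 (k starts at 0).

Using pₖ = aₖpₖ₋₁ + pₖ₋₂, qₖ = aₖqₖ₋₁ + qₖ₋₂ (with p₋₁=1, p₋₂=0, q₋₁=0, q₋₂=1):
  k=0: a=11, p=11, q=1
  k=1: a=6, p=67, q=6
  k=2: a=1, p=78, q=7

78/7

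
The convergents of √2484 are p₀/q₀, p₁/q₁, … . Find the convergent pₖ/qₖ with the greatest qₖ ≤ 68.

√2484 = [49; 1, 5, 4, 5, 1, 98, …] (period length 6).
Convergents:
  p_0/q_0 = 49/1
  p_1/q_1 = 50/1
  p_2/q_2 = 299/6
  p_3/q_3 = 1246/25
  p_4/q_4 = 6529/131
q_3 = 25 ≤ 68 < 131 = q_4, so the answer is 1246/25.

1246/25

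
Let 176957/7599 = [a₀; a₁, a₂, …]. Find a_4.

12

176957 = 23·7599 + 2180   →  a_0 = 23
7599 = 3·2180 + 1059   →  a_1 = 3
2180 = 2·1059 + 62   →  a_2 = 2
1059 = 17·62 + 5   →  a_3 = 17
62 = 12·5 + 2   →  a_4 = 12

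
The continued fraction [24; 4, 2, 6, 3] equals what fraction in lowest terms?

4433/183

Using pₖ = aₖpₖ₋₁ + pₖ₋₂ and qₖ = aₖqₖ₋₁ + qₖ₋₂:
  k=0: a=24, p=24, q=1
  k=1: a=4, p=97, q=4
  k=2: a=2, p=218, q=9
  k=3: a=6, p=1405, q=58
  k=4: a=3, p=4433, q=183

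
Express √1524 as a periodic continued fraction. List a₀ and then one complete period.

[39; 26, 78]

a₀ = ⌊√1524⌋ = 39.
With m₀=0, d₀=1 and mₖ₊₁ = dₖaₖ − mₖ, dₖ₊₁ = (n − mₖ₊₁²)/dₖ, aₖ₊₁ = ⌊(a₀+mₖ₊₁)/dₖ₊₁⌋:
  k=1: m=39, d=3, a=26
  k=2: m=39, d=1, a=78
d=1 and a=2a₀=78 at k=2, so the next step gives (m, d) = (39, 3) again — its k=1 value — and the period has length 2.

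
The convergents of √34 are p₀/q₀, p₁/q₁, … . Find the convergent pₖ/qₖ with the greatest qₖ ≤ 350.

√34 = [5; 1, 4, 1, 10, …] (period length 4).
Convergents:
  p_0/q_0 = 5/1
  p_1/q_1 = 6/1
  p_2/q_2 = 29/5
  p_3/q_3 = 35/6
  p_4/q_4 = 379/65
  p_5/q_5 = 414/71
  p_6/q_6 = 2035/349
  p_7/q_7 = 2449/420
q_6 = 349 ≤ 350 < 420 = q_7, so the answer is 2035/349.

2035/349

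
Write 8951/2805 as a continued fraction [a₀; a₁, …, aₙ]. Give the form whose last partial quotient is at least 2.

[3; 5, 4, 3, 2, 8, 2]

8951 = 3*2805 + 536
2805 = 5*536 + 125
536 = 4*125 + 36
125 = 3*36 + 17
36 = 2*17 + 2
17 = 8*2 + 1
2 = 2*1 + 0  (stop)
So 8951/2805 = [3; 5, 4, 3, 2, 8, 2].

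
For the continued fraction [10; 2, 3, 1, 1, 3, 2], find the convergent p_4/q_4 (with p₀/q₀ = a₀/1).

Using pₖ = aₖpₖ₋₁ + pₖ₋₂, qₖ = aₖqₖ₋₁ + qₖ₋₂ (with p₋₁=1, p₋₂=0, q₋₁=0, q₋₂=1):
  k=0: a=10, p=10, q=1
  k=1: a=2, p=21, q=2
  k=2: a=3, p=73, q=7
  k=3: a=1, p=94, q=9
  k=4: a=1, p=167, q=16

167/16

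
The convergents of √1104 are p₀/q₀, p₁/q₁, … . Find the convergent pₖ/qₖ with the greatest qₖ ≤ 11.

299/9

√1104 = [33; 4, 2, 2, 2, 4, 66, …] (period length 6).
Convergents:
  p_0/q_0 = 33/1
  p_1/q_1 = 133/4
  p_2/q_2 = 299/9
  p_3/q_3 = 731/22
q_2 = 9 ≤ 11 < 22 = q_3, so the answer is 299/9.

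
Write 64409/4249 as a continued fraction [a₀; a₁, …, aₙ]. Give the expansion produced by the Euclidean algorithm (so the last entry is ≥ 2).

64409 = 15*4249 + 674
4249 = 6*674 + 205
674 = 3*205 + 59
205 = 3*59 + 28
59 = 2*28 + 3
28 = 9*3 + 1
3 = 3*1 + 0  (stop)
So 64409/4249 = [15; 6, 3, 3, 2, 9, 3].

[15; 6, 3, 3, 2, 9, 3]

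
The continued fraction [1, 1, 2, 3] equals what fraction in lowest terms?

Using pₖ = aₖpₖ₋₁ + pₖ₋₂ and qₖ = aₖqₖ₋₁ + qₖ₋₂:
  k=0: a=1, p=1, q=1
  k=1: a=1, p=2, q=1
  k=2: a=2, p=5, q=3
  k=3: a=3, p=17, q=10

17/10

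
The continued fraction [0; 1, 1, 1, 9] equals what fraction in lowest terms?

19/29

Fold from the inside: start with 9/1.
  1 + 1/9 = 10/9
  1 + 9/10 = 19/10
  1 + 10/19 = 29/19
  0 + 19/29 = 19/29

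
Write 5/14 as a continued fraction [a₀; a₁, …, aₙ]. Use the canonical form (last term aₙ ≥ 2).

[0; 2, 1, 4]

5 = 0·14 + 5
14 = 2·5 + 4
5 = 1·4 + 1
4 = 4·1 + 0  (stop)
So 5/14 = [0; 2, 1, 4].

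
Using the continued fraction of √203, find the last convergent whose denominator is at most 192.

√203 = [14; 4, 28, …] (period length 2).
Convergents:
  p_0/q_0 = 14/1
  p_1/q_1 = 57/4
  p_2/q_2 = 1610/113
  p_3/q_3 = 6497/456
q_2 = 113 ≤ 192 < 456 = q_3, so the answer is 1610/113.

1610/113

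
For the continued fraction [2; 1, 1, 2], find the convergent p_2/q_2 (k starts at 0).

Using pₖ = aₖpₖ₋₁ + pₖ₋₂, qₖ = aₖqₖ₋₁ + qₖ₋₂ (with p₋₁=1, p₋₂=0, q₋₁=0, q₋₂=1):
  k=0: a=2, p=2, q=1
  k=1: a=1, p=3, q=1
  k=2: a=1, p=5, q=2

5/2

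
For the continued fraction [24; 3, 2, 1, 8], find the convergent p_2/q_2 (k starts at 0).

170/7

Using pₖ = aₖpₖ₋₁ + pₖ₋₂, qₖ = aₖqₖ₋₁ + qₖ₋₂ (with p₋₁=1, p₋₂=0, q₋₁=0, q₋₂=1):
  k=0: a=24, p=24, q=1
  k=1: a=3, p=73, q=3
  k=2: a=2, p=170, q=7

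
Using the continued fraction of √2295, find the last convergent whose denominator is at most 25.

1006/21

√2295 = [47; 1, 9, 1, 1, 1, 9, 1, 94, …] (period length 8).
Convergents:
  p_0/q_0 = 47/1
  p_1/q_1 = 48/1
  p_2/q_2 = 479/10
  p_3/q_3 = 527/11
  p_4/q_4 = 1006/21
  p_5/q_5 = 1533/32
q_4 = 21 ≤ 25 < 32 = q_5, so the answer is 1006/21.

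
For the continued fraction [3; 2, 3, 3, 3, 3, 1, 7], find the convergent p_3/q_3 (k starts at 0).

79/23

Using pₖ = aₖpₖ₋₁ + pₖ₋₂, qₖ = aₖqₖ₋₁ + qₖ₋₂ (with p₋₁=1, p₋₂=0, q₋₁=0, q₋₂=1):
  k=0: a=3, p=3, q=1
  k=1: a=2, p=7, q=2
  k=2: a=3, p=24, q=7
  k=3: a=3, p=79, q=23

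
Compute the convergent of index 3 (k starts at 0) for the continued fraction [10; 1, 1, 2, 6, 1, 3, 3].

53/5

Using pₖ = aₖpₖ₋₁ + pₖ₋₂, qₖ = aₖqₖ₋₁ + qₖ₋₂ (with p₋₁=1, p₋₂=0, q₋₁=0, q₋₂=1):
  k=0: a=10, p=10, q=1
  k=1: a=1, p=11, q=1
  k=2: a=1, p=21, q=2
  k=3: a=2, p=53, q=5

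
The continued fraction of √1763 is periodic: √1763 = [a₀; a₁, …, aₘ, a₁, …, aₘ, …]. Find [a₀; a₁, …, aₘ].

a₀ = ⌊√1763⌋ = 41.
With m₀=0, d₀=1 and mₖ₊₁ = dₖaₖ − mₖ, dₖ₊₁ = (n − mₖ₊₁²)/dₖ, aₖ₊₁ = ⌊(a₀+mₖ₊₁)/dₖ₊₁⌋:
  k=1: m=41, d=82, a=1
  k=2: m=41, d=1, a=82
d=1 and a=2a₀=82 at k=2, so the next step gives (m, d) = (41, 82) again — its k=1 value — and the period has length 2.

[41; 1, 82]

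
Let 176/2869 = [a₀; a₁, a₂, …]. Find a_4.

8

176 = 0·2869 + 176   →  a_0 = 0
2869 = 16·176 + 53   →  a_1 = 16
176 = 3·53 + 17   →  a_2 = 3
53 = 3·17 + 2   →  a_3 = 3
17 = 8·2 + 1   →  a_4 = 8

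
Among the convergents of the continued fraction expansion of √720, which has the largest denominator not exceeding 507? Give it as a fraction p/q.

8667/323

√720 = [26; 1, 4, 1, 52, …] (period length 4).
Convergents:
  p_0/q_0 = 26/1
  p_1/q_1 = 27/1
  p_2/q_2 = 134/5
  p_3/q_3 = 161/6
  p_4/q_4 = 8506/317
  p_5/q_5 = 8667/323
  p_6/q_6 = 43174/1609
q_5 = 323 ≤ 507 < 1609 = q_6, so the answer is 8667/323.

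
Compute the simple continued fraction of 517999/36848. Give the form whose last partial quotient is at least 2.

517999 = 14·36848 + 2127
36848 = 17·2127 + 689
2127 = 3·689 + 60
689 = 11·60 + 29
60 = 2·29 + 2
29 = 14·2 + 1
2 = 2·1 + 0  (stop)
So 517999/36848 = [14; 17, 3, 11, 2, 14, 2].

[14; 17, 3, 11, 2, 14, 2]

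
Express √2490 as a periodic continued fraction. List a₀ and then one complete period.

a₀ = ⌊√2490⌋ = 49.
With m₀=0, d₀=1 and mₖ₊₁ = dₖaₖ − mₖ, dₖ₊₁ = (n − mₖ₊₁²)/dₖ, aₖ₊₁ = ⌊(a₀+mₖ₊₁)/dₖ₊₁⌋:
  k=1: m=49, d=89, a=1
  k=2: m=40, d=10, a=8
  k=3: m=40, d=89, a=1
  k=4: m=49, d=1, a=98
d=1 and a=2a₀=98 at k=4, so the next step gives (m, d) = (49, 89) again — its k=1 value — and the period has length 4.

[49; 1, 8, 1, 98]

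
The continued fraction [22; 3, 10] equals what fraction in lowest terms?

Fold from the inside: start with 10/1.
  3 + 1/10 = 31/10
  22 + 10/31 = 692/31

692/31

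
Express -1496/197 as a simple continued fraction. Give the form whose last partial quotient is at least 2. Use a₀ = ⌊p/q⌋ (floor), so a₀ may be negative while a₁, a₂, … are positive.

[-8; 2, 2, 6, 6]

-1496 = -8*197 + 80
197 = 2*80 + 37
80 = 2*37 + 6
37 = 6*6 + 1
6 = 6*1 + 0  (stop)
So -1496/197 = [-8; 2, 2, 6, 6].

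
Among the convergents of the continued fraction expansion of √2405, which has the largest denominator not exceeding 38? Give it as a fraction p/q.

√2405 = [49; 24, 1, 1, 24, 98, …] (period length 5).
Convergents:
  p_0/q_0 = 49/1
  p_1/q_1 = 1177/24
  p_2/q_2 = 1226/25
  p_3/q_3 = 2403/49
q_2 = 25 ≤ 38 < 49 = q_3, so the answer is 1226/25.

1226/25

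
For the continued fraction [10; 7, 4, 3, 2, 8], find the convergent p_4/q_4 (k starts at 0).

2200/217

Using pₖ = aₖpₖ₋₁ + pₖ₋₂, qₖ = aₖqₖ₋₁ + qₖ₋₂ (with p₋₁=1, p₋₂=0, q₋₁=0, q₋₂=1):
  k=0: a=10, p=10, q=1
  k=1: a=7, p=71, q=7
  k=2: a=4, p=294, q=29
  k=3: a=3, p=953, q=94
  k=4: a=2, p=2200, q=217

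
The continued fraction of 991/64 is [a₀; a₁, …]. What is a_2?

991 = 15·64 + 31   →  a_0 = 15
64 = 2·31 + 2   →  a_1 = 2
31 = 15·2 + 1   →  a_2 = 15

15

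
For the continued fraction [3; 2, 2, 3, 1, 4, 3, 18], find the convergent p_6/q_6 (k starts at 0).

1149/337

Using pₖ = aₖpₖ₋₁ + pₖ₋₂, qₖ = aₖqₖ₋₁ + qₖ₋₂ (with p₋₁=1, p₋₂=0, q₋₁=0, q₋₂=1):
  k=0: a=3, p=3, q=1
  k=1: a=2, p=7, q=2
  k=2: a=2, p=17, q=5
  k=3: a=3, p=58, q=17
  k=4: a=1, p=75, q=22
  k=5: a=4, p=358, q=105
  k=6: a=3, p=1149, q=337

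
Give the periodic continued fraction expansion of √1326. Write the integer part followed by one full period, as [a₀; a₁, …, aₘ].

a₀ = ⌊√1326⌋ = 36.
With m₀=0, d₀=1 and mₖ₊₁ = dₖaₖ − mₖ, dₖ₊₁ = (n − mₖ₊₁²)/dₖ, aₖ₊₁ = ⌊(a₀+mₖ₊₁)/dₖ₊₁⌋:
  k=1: m=36, d=30, a=2
  k=2: m=24, d=25, a=2
  k=3: m=26, d=26, a=2
  k=4: m=26, d=25, a=2
  k=5: m=24, d=30, a=2
  k=6: m=36, d=1, a=72
d=1 and a=2a₀=72 at k=6, so the next step gives (m, d) = (36, 30) again — its k=1 value — and the period has length 6.

[36; 2, 2, 2, 2, 2, 72]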